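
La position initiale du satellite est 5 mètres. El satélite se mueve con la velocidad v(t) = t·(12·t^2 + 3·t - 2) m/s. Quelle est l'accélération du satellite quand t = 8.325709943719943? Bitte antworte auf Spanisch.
Para resolver esto, necesitamos tomar 1 derivada de nuestra ecuación de la velocidad v(t) = t·(12·t^2 + 3·t - 2). Derivando la velocidad, obtenemos la aceleración: a(t) = 12·t^2 + t·(24·t + 3) + 3·t - 2. De la ecuación de la aceleración a(t) = 12·t^2 + t·(24·t + 3) + 3·t - 2, sustituimos t = 8.325709943719943 para obtener a = 2543.38231807278.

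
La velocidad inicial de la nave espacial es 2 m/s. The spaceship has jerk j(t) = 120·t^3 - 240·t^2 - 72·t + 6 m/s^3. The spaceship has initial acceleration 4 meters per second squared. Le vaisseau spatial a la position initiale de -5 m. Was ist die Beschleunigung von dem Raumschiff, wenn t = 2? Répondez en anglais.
We need to integrate our jerk equation j(t) = 120·t^3 - 240·t^2 - 72·t + 6 1 time. The integral of jerk, with a(0) = 4, gives acceleration: a(t) = 30·t^4 - 80·t^3 - 36·t^2 + 6·t + 4. Using a(t) = 30·t^4 - 80·t^3 - 36·t^2 + 6·t + 4 and substituting t = 2, we find a = -288.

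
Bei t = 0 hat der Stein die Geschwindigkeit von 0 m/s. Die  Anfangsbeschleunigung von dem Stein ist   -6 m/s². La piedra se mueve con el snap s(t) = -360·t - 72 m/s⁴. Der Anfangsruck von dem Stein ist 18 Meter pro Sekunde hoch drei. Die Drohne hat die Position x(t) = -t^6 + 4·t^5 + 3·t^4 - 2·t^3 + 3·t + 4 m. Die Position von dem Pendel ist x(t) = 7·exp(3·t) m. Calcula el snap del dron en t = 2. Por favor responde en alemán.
Wir müssen unsere Gleichung für die Position x(t) = -t^6 + 4·t^5 + 3·t^4 - 2·t^3 + 3·t + 4 4-mal ableiten. Die Ableitung von der Position ergibt die Geschwindigkeit: v(t) = -6·t^5 + 20·t^4 + 12·t^3 - 6·t^2 + 3. Durch Ableiten von der Geschwindigkeit erhalten wir die Beschleunigung: a(t) = -30·t^4 + 80·t^3 + 36·t^2 - 12·t. Durch Ableiten von der Beschleunigung erhalten wir den Ruck: j(t) = -120·t^3 + 240·t^2 + 72·t - 12. Die Ableitung von dem Ruck ergibt den Snap: s(t) = -360·t^2 + 480·t + 72. Mit s(t) = -360·t^2 + 480·t + 72 und Einsetzen von t = 2, finden wir s = -408.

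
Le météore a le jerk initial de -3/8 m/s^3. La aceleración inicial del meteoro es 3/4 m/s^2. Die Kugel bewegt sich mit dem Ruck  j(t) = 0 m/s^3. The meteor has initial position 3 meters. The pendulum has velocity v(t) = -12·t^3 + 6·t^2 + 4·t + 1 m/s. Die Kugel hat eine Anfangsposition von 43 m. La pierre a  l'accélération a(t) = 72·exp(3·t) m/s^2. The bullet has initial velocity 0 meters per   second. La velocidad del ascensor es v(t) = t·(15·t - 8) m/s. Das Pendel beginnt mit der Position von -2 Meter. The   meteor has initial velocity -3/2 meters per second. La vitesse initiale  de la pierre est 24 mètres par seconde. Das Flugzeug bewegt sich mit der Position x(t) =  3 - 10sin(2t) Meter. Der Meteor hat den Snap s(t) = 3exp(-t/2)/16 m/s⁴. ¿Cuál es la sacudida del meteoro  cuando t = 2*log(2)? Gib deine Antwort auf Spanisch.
Partiendo del snap s(t) = 3·exp(-t/2)/16, tomamos 1 integral. Tomando ∫s(t)dt y aplicando j(0) = -3/8, encontramos j(t) = -3·exp(-t/2)/8. De la ecuación de la sacudida j(t) = -3·exp(-t/2)/8, sustituimos t = 2*log(2) para obtener j = -3/16.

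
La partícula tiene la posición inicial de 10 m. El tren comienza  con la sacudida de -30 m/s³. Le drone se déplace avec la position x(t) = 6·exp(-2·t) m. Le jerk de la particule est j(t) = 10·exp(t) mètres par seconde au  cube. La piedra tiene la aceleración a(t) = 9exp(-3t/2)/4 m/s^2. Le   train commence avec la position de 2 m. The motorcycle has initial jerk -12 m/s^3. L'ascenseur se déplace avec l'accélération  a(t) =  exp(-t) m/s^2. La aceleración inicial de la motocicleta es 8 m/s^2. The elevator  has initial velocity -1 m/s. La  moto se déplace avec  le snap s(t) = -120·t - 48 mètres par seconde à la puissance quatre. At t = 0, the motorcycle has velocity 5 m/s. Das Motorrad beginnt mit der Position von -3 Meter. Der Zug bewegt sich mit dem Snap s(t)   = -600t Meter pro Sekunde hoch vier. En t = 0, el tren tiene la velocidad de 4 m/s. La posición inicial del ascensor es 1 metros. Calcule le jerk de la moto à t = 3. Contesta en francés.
Pour résoudre ceci, nous devons prendre 1 primitive de notre équation du snap s(t) = -120·t - 48. L'intégrale du snap, avec j(0) = -12, donne le jerk: j(t) = -60·t^2 - 48·t - 12. En utilisant j(t) = -60·t^2 - 48·t - 12 et en substituant t = 3, nous trouvons j = -696.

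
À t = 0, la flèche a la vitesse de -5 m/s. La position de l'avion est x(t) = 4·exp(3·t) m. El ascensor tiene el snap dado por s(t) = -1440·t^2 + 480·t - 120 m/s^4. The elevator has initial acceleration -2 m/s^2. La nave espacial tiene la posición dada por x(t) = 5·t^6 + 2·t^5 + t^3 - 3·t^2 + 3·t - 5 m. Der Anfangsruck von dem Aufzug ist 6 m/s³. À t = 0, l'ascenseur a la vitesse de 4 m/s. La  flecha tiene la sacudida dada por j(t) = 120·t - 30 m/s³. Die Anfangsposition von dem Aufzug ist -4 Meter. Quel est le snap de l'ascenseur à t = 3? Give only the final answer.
La réponse est -11640.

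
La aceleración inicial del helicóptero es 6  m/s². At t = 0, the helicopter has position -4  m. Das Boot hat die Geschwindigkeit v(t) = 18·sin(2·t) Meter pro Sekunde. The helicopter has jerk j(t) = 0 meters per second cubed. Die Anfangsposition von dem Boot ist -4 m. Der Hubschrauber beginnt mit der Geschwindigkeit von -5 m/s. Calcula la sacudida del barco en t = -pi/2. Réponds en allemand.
Um dies zu lösen, müssen wir 2 Ableitungen unserer Gleichung für die Geschwindigkeit v(t) = 18·sin(2·t) nehmen. Durch Ableiten von der Geschwindigkeit erhalten wir die Beschleunigung: a(t) = 36·cos(2·t). Durch Ableiten von der Beschleunigung erhalten wir den Ruck: j(t) = -72·sin(2·t). Aus der Gleichung für den Ruck j(t) = -72·sin(2·t), setzen wir t = -pi/2 ein und erhalten j = 0.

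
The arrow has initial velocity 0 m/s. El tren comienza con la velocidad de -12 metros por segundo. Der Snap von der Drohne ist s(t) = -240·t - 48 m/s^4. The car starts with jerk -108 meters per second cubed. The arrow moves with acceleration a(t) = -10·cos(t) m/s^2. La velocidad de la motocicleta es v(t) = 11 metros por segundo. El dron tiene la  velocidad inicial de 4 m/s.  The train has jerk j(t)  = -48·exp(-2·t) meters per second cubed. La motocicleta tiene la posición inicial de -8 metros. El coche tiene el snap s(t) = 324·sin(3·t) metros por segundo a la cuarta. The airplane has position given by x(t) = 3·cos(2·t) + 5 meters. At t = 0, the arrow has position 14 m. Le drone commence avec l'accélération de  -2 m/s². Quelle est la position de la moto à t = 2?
En partant de la vitesse v(t) = 11, nous prenons 1 primitive. En intégrant la vitesse et en utilisant la condition initiale x(0) = -8, nous obtenons x(t) = 11·t - 8. En utilisant x(t) = 11·t - 8 et en substituant t = 2, nous trouvons x = 14.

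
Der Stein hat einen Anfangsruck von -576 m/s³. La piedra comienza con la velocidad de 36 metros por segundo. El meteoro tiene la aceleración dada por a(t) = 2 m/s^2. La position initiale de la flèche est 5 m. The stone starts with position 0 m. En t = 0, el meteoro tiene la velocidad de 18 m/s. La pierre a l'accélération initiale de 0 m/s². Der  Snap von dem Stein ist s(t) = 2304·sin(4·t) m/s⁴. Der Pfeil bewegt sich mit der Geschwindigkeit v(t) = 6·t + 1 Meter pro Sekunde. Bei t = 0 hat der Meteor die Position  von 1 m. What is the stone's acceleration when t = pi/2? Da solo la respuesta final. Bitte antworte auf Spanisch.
a(pi/2) = 0.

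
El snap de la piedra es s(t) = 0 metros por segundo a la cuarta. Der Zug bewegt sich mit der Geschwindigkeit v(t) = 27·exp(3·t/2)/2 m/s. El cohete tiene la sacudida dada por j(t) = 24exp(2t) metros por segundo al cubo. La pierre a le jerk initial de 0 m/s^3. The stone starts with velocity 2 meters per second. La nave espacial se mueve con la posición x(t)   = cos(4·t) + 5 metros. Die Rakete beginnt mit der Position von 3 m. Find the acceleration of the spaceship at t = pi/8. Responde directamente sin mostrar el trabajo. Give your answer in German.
a(pi/8) = 0.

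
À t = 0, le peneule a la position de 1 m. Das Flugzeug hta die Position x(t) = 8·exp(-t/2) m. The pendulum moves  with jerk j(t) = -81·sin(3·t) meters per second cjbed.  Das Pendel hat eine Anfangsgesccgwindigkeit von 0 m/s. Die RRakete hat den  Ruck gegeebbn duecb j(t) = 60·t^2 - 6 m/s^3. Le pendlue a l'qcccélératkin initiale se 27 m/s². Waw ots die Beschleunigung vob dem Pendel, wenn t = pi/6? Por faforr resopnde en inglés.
To find the answer, we compute 1 antiderivative of j(t) = -81·sin(3·t). Finding the antiderivative of j(t) and using a(0) = 27: a(t) = 27·cos(3·t). Using a(t) = 27·cos(3·t) and substituting t = pi/6, we find a = 0.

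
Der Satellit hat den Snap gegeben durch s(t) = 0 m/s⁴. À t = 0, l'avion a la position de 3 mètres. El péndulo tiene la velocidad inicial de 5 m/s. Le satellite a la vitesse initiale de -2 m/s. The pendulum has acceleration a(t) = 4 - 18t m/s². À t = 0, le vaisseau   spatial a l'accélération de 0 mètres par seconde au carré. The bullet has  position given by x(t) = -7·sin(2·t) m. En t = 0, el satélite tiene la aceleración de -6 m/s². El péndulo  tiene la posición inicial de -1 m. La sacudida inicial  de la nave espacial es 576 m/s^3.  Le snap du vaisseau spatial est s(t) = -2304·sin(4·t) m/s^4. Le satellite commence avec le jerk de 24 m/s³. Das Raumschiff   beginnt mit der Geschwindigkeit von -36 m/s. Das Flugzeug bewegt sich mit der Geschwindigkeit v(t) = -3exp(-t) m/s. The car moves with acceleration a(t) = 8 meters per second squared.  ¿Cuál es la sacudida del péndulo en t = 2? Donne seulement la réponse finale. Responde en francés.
À t = 2, j = -18.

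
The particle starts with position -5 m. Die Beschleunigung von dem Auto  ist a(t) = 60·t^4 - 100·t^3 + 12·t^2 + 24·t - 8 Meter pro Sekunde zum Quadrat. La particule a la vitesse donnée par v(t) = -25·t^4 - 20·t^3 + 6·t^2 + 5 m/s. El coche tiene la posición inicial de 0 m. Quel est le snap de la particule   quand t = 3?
En partant de la vitesse v(t) = -25·t^4 - 20·t^3 + 6·t^2 + 5, nous prenons 3 dérivées. En prenant d/dt de v(t), nous trouvons a(t) = -100·t^3 - 60·t^2 + 12·t. En prenant d/dt de a(t), nous trouvons j(t) = -300·t^2 - 120·t + 12. En prenant d/dt de j(t), nous trouvons s(t) = -600·t - 120. De l'équation du snap s(t) = -600·t - 120, nous substituons t = 3 pour obtenir s = -1920.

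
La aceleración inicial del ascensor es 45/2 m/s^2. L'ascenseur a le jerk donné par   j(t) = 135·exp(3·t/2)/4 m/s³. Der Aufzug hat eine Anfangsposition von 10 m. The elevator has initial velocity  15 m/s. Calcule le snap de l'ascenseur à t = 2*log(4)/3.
En partant du jerk j(t) = 135·exp(3·t/2)/4, nous prenons 1 dérivée. En dérivant le jerk, nous obtenons le snap: s(t) = 405·exp(3·t/2)/8. De l'équation du snap s(t) = 405·exp(3·t/2)/8, nous substituons t = 2*log(4)/3 pour obtenir s = 405/2.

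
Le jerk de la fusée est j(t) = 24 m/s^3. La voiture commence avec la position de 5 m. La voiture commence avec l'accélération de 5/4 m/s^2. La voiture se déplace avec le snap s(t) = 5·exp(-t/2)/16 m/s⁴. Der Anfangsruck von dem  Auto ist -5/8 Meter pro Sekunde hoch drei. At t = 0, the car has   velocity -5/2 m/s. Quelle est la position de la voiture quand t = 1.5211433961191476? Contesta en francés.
Pour résoudre ceci, nous devons prendre 4 intégrales de notre équation du snap s(t) = 5·exp(-t/2)/16. En prenant ∫s(t)dt et en appliquant j(0) = -5/8, nous trouvons j(t) = -5·exp(-t/2)/8. En prenant ∫j(t)dt et en appliquant a(0) = 5/4, nous trouvons a(t) = 5·exp(-t/2)/4. En prenant ∫a(t)dt et en appliquant v(0) = -5/2, nous trouvons v(t) = -5·exp(-t/2)/2. En prenant ∫v(t)dt et en appliquant x(0) = 5, nous trouvons x(t) = 5·exp(-t/2). En utilisant x(t) = 5·exp(-t/2) et en substituant t = 1.5211433961191476, nous trouvons x = 2.33699569716117.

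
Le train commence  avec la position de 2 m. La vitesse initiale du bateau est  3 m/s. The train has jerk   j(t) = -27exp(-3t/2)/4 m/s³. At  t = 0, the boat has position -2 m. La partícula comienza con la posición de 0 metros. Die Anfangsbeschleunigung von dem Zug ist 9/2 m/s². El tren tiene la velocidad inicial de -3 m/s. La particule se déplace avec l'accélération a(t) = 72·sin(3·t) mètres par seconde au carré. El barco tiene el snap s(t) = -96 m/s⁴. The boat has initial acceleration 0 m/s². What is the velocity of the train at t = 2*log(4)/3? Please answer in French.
Nous devons trouver la primitive de notre équation du jerk j(t) = -27·exp(-3·t/2)/4 2 fois. L'intégrale du jerk, avec a(0) = 9/2, donne l'accélération: a(t) = 9·exp(-3·t/2)/2. La primitive de l'accélération, avec v(0) = -3, donne la vitesse: v(t) = -3·exp(-3·t/2). De l'équation de la vitesse v(t) = -3·exp(-3·t/2), nous substituons t = 2*log(4)/3 pour obtenir v = -3/4.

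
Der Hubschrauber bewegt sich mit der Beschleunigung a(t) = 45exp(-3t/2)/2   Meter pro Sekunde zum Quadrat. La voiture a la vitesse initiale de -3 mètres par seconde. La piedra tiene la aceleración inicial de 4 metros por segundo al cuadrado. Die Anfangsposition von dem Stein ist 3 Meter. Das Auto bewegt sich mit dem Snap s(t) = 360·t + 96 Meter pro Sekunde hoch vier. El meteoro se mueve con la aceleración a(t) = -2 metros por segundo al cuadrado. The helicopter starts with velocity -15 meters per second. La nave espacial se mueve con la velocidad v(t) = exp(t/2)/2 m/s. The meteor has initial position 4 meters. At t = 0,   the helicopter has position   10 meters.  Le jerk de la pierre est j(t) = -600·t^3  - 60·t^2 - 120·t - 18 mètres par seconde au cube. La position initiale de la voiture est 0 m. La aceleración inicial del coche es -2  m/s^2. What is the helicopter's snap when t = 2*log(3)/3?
Starting from acceleration a(t) = 45·exp(-3·t/2)/2, we take 2 derivatives. Taking d/dt of a(t), we find j(t) = -135·exp(-3·t/2)/4. Taking d/dt of j(t), we find s(t) = 405·exp(-3·t/2)/8. Using s(t) = 405·exp(-3·t/2)/8 and substituting t = 2*log(3)/3, we find s = 135/8.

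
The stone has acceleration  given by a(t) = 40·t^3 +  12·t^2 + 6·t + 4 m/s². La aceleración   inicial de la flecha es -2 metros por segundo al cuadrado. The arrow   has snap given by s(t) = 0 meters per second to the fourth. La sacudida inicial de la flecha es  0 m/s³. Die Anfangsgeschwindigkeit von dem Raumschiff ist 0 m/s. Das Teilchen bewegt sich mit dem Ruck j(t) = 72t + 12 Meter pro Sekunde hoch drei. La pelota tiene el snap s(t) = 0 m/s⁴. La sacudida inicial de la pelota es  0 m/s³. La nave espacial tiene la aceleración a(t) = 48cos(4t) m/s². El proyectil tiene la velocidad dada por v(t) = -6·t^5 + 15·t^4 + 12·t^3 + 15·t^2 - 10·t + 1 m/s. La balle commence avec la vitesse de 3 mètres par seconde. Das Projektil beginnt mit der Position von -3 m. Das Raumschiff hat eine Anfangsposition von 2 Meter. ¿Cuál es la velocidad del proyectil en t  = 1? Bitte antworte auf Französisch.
De l'équation de la vitesse v(t) = -6·t^5 + 15·t^4 + 12·t^3 + 15·t^2 - 10·t + 1, nous substituons t = 1 pour obtenir v = 27.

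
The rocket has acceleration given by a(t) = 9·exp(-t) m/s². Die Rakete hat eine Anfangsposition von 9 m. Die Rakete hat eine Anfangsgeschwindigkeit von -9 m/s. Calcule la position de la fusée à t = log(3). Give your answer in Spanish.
Partiendo de la aceleración a(t) = 9·exp(-t), tomamos 2 integrales. La antiderivada de la aceleración es la velocidad. Usando v(0) = -9, obtenemos v(t) = -9·exp(-t). Integrando la velocidad y usando la condición inicial x(0) = 9, obtenemos x(t) = 9·exp(-t). De la ecuación de la posición x(t) = 9·exp(-t), sustituimos t = log(3) para obtener x = 3.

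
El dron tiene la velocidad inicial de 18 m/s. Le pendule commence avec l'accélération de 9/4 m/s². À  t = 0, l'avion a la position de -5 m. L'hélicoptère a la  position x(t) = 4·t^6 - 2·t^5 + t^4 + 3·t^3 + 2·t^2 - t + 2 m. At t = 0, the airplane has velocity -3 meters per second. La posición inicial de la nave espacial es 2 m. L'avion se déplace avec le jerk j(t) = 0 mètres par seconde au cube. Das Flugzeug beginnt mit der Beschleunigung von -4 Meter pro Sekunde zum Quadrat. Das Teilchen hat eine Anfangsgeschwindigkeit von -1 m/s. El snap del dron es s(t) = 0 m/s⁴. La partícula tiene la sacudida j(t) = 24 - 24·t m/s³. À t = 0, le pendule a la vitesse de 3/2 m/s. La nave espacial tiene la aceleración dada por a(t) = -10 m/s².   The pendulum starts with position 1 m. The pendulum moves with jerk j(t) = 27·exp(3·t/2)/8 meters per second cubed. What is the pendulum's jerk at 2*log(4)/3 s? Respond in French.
Nous avons le jerk j(t) = 27·exp(3·t/2)/8. En substituant t = 2*log(4)/3: j(2*log(4)/3) = 27/2.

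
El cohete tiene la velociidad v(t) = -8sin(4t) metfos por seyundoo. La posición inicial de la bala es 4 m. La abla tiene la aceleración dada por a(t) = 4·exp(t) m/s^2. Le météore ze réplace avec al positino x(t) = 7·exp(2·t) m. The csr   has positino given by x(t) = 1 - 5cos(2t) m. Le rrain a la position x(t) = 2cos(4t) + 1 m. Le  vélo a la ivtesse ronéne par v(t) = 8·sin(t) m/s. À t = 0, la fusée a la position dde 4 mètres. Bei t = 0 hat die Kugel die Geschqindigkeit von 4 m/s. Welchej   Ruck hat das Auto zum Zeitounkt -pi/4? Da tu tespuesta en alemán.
Ausgehend von der Position x(t) = 1 - 5·cos(2·t), nehmen wir 3 Ableitungen. Mit d/dt von x(t) finden wir v(t) = 10·sin(2·t). Die Ableitung von der Geschwindigkeit ergibt die Beschleunigung: a(t) = 20·cos(2·t). Mit d/dt von a(t) finden wir j(t) = -40·sin(2·t). Wir haben den Ruck j(t) = -40·sin(2·t). Durch Einsetzen von t = -pi/4: j(-pi/4) = 40.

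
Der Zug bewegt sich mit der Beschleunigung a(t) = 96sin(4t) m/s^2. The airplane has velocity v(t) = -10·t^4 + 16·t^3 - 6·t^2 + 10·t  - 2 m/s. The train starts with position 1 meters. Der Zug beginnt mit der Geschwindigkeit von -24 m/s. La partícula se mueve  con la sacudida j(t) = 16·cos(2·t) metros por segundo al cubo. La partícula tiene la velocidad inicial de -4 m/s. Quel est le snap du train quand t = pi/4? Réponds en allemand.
Ausgehend von der Beschleunigung a(t) = 96·sin(4·t), nehmen wir 2 Ableitungen. Die Ableitung von der Beschleunigung ergibt den Ruck: j(t) = 384·cos(4·t). Mit d/dt von j(t) finden wir s(t) = -1536·sin(4·t). Mit s(t) = -1536·sin(4·t) und Einsetzen von t = pi/4, finden wir s = 0.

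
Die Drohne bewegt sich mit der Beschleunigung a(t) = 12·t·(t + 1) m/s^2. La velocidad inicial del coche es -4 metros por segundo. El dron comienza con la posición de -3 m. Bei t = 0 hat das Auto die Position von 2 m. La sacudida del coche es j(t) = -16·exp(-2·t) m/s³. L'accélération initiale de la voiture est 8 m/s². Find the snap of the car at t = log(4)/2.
To solve this, we need to take 1 derivative of our jerk equation j(t) = -16·exp(-2·t). The derivative of jerk gives snap: s(t) = 32·exp(-2·t). Using s(t) = 32·exp(-2·t) and substituting t = log(4)/2, we find s = 8.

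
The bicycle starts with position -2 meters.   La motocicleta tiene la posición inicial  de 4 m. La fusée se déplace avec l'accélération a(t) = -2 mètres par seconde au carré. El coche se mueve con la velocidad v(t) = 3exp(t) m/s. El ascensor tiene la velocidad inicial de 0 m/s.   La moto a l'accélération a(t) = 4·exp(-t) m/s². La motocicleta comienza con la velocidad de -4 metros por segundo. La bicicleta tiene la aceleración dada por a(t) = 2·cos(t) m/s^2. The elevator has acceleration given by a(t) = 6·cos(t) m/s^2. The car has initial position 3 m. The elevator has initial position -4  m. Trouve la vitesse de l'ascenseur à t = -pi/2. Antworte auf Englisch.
Starting from acceleration a(t) = 6·cos(t), we take 1 antiderivative. Taking ∫a(t)dt and applying v(0) = 0, we find v(t) = 6·sin(t). From the given velocity equation v(t) = 6·sin(t), we substitute t = -pi/2 to get v = -6.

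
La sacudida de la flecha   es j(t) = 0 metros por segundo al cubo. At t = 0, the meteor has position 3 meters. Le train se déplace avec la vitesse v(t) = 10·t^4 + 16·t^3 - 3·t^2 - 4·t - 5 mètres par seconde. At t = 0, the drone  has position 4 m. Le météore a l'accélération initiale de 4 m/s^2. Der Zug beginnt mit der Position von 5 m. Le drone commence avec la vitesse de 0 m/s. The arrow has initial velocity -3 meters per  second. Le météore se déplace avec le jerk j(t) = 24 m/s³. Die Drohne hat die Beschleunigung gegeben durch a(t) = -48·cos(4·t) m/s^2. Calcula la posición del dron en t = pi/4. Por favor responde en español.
Partiendo de la aceleración a(t) = -48·cos(4·t), tomamos 2 antiderivadas. Tomando ∫a(t)dt y aplicando v(0) = 0, encontramos v(t) = -12·sin(4·t). Tomando ∫v(t)dt y aplicando x(0) = 4, encontramos x(t) = 3·cos(4·t) + 1. Usando x(t) = 3·cos(4·t) + 1 y sustituyendo t = pi/4, encontramos x = -2.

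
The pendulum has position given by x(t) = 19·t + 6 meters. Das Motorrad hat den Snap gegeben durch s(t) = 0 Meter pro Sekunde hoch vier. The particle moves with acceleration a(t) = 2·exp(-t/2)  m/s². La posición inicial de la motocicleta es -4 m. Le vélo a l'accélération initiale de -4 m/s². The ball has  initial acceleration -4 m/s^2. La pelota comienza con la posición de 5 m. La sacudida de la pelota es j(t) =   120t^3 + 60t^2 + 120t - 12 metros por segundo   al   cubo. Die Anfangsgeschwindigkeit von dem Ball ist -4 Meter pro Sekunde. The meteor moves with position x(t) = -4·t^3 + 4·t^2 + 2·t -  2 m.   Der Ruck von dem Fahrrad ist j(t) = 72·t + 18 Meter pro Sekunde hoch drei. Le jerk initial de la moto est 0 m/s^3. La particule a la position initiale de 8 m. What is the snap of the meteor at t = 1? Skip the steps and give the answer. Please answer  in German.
Der Snap bei t = 1 ist s = 0.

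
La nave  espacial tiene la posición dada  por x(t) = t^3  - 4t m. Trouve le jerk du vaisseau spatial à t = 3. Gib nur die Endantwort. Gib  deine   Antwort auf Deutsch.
Die Antwort ist 6.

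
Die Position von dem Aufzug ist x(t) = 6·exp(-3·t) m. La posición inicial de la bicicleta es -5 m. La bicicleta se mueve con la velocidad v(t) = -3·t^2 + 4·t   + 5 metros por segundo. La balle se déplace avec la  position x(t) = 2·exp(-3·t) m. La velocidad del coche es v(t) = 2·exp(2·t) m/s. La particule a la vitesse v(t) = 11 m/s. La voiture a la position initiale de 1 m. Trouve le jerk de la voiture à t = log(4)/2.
En partant de la vitesse v(t) = 2·exp(2·t), nous prenons 2 dérivées. La dérivée de la vitesse donne l'accélération: a(t) = 4·exp(2·t). En prenant d/dt de a(t), nous trouvons j(t) = 8·exp(2·t). De l'équation du jerk j(t) = 8·exp(2·t), nous substituons t = log(4)/2 pour obtenir j = 32.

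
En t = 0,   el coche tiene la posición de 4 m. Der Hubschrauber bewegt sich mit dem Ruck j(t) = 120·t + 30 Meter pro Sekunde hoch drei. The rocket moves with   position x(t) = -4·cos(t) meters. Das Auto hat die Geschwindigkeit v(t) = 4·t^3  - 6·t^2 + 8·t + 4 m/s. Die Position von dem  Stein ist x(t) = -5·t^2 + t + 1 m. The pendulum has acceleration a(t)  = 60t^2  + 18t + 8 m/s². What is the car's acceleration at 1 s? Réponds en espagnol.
Partiendo de la velocidad v(t) = 4·t^3 - 6·t^2 + 8·t + 4, tomamos 1 derivada. Tomando d/dt de v(t), encontramos a(t) = 12·t^2 - 12·t + 8. De la ecuación de la aceleración a(t) = 12·t^2 - 12·t + 8, sustituimos t = 1 para obtener a = 8.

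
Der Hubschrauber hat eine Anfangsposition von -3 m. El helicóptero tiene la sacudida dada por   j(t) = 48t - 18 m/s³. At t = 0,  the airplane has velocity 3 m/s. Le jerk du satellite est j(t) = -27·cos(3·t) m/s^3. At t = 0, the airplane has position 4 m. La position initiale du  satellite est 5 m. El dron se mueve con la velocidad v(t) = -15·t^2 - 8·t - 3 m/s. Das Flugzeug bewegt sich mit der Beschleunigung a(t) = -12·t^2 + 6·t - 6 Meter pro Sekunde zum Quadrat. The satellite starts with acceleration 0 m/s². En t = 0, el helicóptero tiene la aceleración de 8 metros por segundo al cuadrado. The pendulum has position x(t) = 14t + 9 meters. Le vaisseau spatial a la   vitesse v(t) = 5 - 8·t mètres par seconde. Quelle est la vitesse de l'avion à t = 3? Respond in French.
Pour résoudre ceci, nous devons prendre 1 intégrale de notre équation de l'accélération a(t) = -12·t^2 + 6·t - 6. En intégrant l'accélération et en utilisant la condition initiale v(0) = 3, nous obtenons v(t) = -4·t^3 + 3·t^2 - 6·t + 3. En utilisant v(t) = -4·t^3 + 3·t^2 - 6·t + 3 et en substituant t = 3, nous trouvons v = -96.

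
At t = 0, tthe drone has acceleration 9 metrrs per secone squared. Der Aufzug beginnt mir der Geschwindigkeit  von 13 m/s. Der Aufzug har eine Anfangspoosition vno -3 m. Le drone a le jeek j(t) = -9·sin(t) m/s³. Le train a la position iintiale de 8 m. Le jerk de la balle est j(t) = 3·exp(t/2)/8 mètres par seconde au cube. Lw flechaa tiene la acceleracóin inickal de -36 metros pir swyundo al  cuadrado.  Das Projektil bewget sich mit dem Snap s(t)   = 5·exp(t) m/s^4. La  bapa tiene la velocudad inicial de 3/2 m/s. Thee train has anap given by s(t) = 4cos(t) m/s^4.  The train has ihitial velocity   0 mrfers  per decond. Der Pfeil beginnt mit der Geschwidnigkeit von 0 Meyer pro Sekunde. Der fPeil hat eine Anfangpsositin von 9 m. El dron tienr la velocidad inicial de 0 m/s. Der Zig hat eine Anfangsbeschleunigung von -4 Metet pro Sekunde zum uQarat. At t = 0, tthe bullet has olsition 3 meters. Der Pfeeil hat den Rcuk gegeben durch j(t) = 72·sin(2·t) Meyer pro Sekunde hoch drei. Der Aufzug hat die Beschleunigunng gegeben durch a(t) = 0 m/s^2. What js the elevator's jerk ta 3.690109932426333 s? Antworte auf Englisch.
Starting from acceleration a(t) = 0, we take 1 derivative. Taking d/dt of a(t), we find j(t) = 0. From the given jerk equation j(t) = 0, we substitute t = 3.690109932426333 to get j = 0.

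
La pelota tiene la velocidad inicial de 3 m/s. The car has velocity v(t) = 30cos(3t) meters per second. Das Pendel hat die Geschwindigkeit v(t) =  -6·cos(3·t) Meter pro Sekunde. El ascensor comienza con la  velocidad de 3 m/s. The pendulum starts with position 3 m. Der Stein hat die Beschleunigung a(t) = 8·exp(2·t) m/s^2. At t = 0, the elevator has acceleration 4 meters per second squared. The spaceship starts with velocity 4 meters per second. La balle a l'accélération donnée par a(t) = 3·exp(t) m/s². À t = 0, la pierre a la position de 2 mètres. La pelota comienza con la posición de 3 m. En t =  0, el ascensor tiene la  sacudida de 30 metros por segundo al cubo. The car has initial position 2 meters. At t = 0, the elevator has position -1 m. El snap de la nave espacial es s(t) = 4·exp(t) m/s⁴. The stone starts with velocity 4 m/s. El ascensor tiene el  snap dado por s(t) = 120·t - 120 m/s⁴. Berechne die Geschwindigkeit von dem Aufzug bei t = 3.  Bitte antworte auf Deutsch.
Ausgehend von dem Snap s(t) = 120·t - 120, nehmen wir 3 Integrale. Die Stammfunktion von dem Snap, mit j(0) = 30, ergibt den Ruck: j(t) = 60·t^2 - 120·t + 30. Mit ∫j(t)dt und Anwendung von a(0) = 4, finden wir a(t) = 20·t^3 - 60·t^2 + 30·t + 4. Durch Integration von der Beschleunigung und Verwendung der Anfangsbedingung v(0) = 3, erhalten wir v(t) = 5·t^4 - 20·t^3 + 15·t^2 + 4·t + 3. Aus der Gleichung für die Geschwindigkeit v(t) = 5·t^4 - 20·t^3 + 15·t^2 + 4·t + 3, setzen wir t = 3 ein und erhalten v = 15.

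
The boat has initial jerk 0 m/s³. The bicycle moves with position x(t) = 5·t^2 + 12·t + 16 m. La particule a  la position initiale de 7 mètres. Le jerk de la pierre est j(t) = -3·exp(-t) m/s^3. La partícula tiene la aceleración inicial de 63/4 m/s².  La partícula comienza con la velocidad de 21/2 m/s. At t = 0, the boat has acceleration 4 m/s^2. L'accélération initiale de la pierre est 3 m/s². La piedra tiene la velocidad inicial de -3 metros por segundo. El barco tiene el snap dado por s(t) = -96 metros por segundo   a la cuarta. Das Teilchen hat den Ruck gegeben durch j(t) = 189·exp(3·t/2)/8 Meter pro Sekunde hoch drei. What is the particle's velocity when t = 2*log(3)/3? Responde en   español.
Debemos encontrar la antiderivada de nuestra ecuación de la sacudida j(t) = 189·exp(3·t/2)/8 2 veces. La integral de la sacudida es la aceleración. Usando a(0) = 63/4, obtenemos a(t) = 63·exp(3·t/2)/4. Integrando la aceleración y usando la condición inicial v(0) = 21/2, obtenemos v(t) = 21·exp(3·t/2)/2. Usando v(t) = 21·exp(3·t/2)/2 y sustituyendo t = 2*log(3)/3, encontramos v = 63/2.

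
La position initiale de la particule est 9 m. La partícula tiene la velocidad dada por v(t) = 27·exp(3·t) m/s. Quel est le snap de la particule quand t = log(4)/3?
En partant de la vitesse v(t) = 27·exp(3·t), nous prenons 3 dérivées. La dérivée de la vitesse donne l'accélération: a(t) = 81·exp(3·t). En dérivant l'accélération, nous obtenons le jerk: j(t) = 243·exp(3·t). En prenant d/dt de j(t), nous trouvons s(t) = 729·exp(3·t). Nous avons le snap s(t) = 729·exp(3·t). En substituant t = log(4)/3: s(log(4)/3) = 2916.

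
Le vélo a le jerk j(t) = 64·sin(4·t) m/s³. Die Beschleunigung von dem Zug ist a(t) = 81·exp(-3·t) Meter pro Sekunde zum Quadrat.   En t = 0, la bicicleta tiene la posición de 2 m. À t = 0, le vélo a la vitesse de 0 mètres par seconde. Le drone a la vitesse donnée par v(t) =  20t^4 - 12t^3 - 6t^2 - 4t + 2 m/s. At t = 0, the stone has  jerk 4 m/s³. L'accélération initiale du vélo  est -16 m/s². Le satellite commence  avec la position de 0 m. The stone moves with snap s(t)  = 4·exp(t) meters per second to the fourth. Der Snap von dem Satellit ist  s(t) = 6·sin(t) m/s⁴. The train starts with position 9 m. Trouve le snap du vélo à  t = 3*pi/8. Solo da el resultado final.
s(3*pi/8) = 0.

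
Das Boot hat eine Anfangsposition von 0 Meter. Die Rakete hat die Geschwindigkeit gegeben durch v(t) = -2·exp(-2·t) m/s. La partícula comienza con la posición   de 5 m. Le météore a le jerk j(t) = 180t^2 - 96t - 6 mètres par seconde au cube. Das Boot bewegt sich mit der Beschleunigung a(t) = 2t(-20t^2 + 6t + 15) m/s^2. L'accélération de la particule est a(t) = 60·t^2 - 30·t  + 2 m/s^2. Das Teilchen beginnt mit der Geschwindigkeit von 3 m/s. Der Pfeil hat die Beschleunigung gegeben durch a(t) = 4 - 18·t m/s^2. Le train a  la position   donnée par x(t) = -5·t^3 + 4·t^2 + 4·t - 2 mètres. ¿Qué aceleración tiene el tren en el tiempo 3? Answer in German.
Um dies zu lösen, müssen wir 2 Ableitungen unserer Gleichung für die Position x(t) = -5·t^3 + 4·t^2 + 4·t - 2 nehmen. Die Ableitung von der Position ergibt die Geschwindigkeit: v(t) = -15·t^2 + 8·t + 4. Mit d/dt von v(t) finden wir a(t) = 8 - 30·t. Aus der Gleichung für die Beschleunigung a(t) = 8 - 30·t, setzen wir t = 3 ein und erhalten a = -82.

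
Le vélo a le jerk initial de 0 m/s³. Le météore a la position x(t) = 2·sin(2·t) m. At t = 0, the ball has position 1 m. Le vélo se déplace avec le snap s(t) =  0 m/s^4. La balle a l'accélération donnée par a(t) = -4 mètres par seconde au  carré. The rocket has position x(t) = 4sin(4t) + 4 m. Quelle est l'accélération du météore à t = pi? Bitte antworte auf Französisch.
En partant de la position x(t) = 2·sin(2·t), nous prenons 2 dérivées. En prenant d/dt de x(t), nous trouvons v(t) = 4·cos(2·t). En prenant d/dt de v(t), nous trouvons a(t) = -8·sin(2·t). Nous avons l'accélération a(t) = -8·sin(2·t). En substituant t = pi: a(pi) = 0.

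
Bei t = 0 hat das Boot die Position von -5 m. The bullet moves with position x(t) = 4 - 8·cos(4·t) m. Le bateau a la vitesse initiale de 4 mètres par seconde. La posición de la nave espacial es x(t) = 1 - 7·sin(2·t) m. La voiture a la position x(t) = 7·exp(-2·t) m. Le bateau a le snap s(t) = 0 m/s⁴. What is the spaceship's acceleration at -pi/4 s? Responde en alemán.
Ausgehend von der Position x(t) = 1 - 7·sin(2·t), nehmen wir 2 Ableitungen. Mit d/dt von x(t) finden wir v(t) = -14·cos(2·t). Die Ableitung von der Geschwindigkeit ergibt die Beschleunigung: a(t) = 28·sin(2·t). Aus der Gleichung für die Beschleunigung a(t) = 28·sin(2·t), setzen wir t = -pi/4 ein und erhalten a = -28.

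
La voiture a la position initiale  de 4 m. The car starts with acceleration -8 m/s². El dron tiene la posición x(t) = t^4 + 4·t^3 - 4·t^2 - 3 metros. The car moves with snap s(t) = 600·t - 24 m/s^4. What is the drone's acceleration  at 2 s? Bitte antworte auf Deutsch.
Um dies zu lösen, müssen wir 2 Ableitungen unserer Gleichung für die Position x(t) = t^4 + 4·t^3 - 4·t^2 - 3 nehmen. Mit d/dt von x(t) finden wir v(t) = 4·t^3 + 12·t^2 - 8·t. Mit d/dt von v(t) finden wir a(t) = 12·t^2 + 24·t - 8. Mit a(t) = 12·t^2 + 24·t - 8 und Einsetzen von t = 2, finden wir a = 88.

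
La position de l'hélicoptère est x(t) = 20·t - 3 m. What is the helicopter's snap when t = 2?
To solve this, we need to take 4 derivatives of our position equation x(t) = 20·t - 3. Differentiating position, we get velocity: v(t) = 20. Differentiating velocity, we get acceleration: a(t) = 0. Differentiating acceleration, we get jerk: j(t) = 0. Differentiating jerk, we get snap: s(t) = 0. Using s(t) = 0 and substituting t = 2, we find s = 0.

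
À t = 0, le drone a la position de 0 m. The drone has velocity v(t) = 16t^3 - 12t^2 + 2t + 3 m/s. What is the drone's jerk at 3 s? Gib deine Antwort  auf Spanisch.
Partiendo de la velocidad v(t) = 16·t^3 - 12·t^2 + 2·t + 3, tomamos 2 derivadas. Tomando d/dt de v(t), encontramos a(t) = 48·t^2 - 24·t + 2. Tomando d/dt de a(t), encontramos j(t) = 96·t - 24. Usando j(t) = 96·t - 24 y sustituyendo t = 3, encontramos j = 264.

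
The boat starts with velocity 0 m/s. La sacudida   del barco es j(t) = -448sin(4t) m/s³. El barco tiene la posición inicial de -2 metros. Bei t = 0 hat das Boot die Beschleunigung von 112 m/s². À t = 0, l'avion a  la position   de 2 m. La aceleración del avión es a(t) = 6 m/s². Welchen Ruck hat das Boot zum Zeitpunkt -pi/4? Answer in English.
Using j(t) = -448·sin(4·t) and substituting t = -pi/4, we find j = 0.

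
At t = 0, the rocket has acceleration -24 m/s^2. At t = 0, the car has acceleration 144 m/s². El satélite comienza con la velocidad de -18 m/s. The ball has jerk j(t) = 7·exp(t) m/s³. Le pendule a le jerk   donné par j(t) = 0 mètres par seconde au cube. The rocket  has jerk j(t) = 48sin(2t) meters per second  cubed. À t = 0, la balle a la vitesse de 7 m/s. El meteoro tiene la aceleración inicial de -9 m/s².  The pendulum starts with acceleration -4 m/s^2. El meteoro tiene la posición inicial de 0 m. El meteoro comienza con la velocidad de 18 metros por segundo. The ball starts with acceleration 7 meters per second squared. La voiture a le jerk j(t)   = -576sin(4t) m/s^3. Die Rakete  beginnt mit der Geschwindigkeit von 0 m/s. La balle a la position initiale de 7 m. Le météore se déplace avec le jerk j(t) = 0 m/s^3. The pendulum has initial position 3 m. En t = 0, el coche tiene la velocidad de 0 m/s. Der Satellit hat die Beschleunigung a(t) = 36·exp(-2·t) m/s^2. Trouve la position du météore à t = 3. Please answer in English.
To find the answer, we compute 3 integrals of j(t) = 0. The antiderivative of jerk is acceleration. Using a(0) = -9, we get a(t) = -9. Finding the integral of a(t) and using v(0) = 18: v(t) = 18 - 9·t. Taking ∫v(t)dt and applying x(0) = 0, we find x(t) = -9·t^2/2 + 18·t. From the given position equation x(t) = -9·t^2/2 + 18·t, we substitute t = 3 to get x = 27/2.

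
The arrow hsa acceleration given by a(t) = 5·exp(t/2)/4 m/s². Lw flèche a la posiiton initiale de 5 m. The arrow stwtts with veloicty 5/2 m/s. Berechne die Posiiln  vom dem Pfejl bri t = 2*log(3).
Ausgehend von der Beschleunigung a(t) = 5·exp(t/2)/4, nehmen wir 2 Stammfunktionen. Durch Integration von der Beschleunigung und Verwendung der Anfangsbedingung v(0) = 5/2, erhalten wir v(t) = 5·exp(t/2)/2. Die Stammfunktion von der Geschwindigkeit, mit x(0) = 5, ergibt die Position: x(t) = 5·exp(t/2). Aus der Gleichung für die Position x(t) = 5·exp(t/2), setzen wir t = 2*log(3) ein und erhalten x = 15.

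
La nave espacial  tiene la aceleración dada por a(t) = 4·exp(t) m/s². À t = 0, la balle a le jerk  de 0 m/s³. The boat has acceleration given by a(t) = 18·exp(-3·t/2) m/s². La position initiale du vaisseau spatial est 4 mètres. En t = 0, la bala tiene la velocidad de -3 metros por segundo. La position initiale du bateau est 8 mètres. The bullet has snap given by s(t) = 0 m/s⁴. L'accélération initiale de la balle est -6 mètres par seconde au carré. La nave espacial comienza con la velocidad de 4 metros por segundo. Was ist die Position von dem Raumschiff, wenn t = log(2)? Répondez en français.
Nous devons trouver la primitive de notre équation de l'accélération a(t) = 4·exp(t) 2 fois. La primitive de l'accélération, avec v(0) = 4, donne la vitesse: v(t) = 4·exp(t). En prenant ∫v(t)dt et en appliquant x(0) = 4, nous trouvons x(t) = 4·exp(t). Nous avons la position x(t) = 4·exp(t). En substituant t = log(2): x(log(2)) = 8.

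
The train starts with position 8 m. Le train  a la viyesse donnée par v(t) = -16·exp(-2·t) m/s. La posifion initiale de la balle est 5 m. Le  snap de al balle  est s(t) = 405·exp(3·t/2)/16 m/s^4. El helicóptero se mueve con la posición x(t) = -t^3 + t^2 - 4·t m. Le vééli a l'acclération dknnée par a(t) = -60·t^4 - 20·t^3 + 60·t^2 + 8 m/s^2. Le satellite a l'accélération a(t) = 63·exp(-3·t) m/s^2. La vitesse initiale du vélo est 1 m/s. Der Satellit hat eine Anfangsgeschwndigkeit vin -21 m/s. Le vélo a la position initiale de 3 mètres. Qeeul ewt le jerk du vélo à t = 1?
Pour résoudre ceci, nous devons prendre 1 dérivée de notre équation de l'accélération a(t) = -60·t^4 - 20·t^3 + 60·t^2 + 8. La dérivée de l'accélération donne le jerk: j(t) = -240·t^3 - 60·t^2 + 120·t. Nous avons le jerk j(t) = -240·t^3 - 60·t^2 + 120·t. En substituant t = 1: j(1) = -180.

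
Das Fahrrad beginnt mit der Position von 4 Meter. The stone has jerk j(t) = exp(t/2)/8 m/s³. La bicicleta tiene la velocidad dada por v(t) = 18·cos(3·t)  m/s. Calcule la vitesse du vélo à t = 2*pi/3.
En utilisant v(t) = 18·cos(3·t) et en substituant t = 2*pi/3, nous trouvons v = 18.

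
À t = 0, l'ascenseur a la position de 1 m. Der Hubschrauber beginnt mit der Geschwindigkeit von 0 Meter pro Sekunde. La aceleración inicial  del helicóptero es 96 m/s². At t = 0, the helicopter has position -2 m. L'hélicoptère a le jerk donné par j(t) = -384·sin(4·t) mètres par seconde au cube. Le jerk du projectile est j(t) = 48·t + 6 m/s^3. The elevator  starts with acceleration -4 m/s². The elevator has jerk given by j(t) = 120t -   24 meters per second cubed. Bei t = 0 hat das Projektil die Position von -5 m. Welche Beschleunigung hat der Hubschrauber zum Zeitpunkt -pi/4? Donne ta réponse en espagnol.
Partiendo de la sacudida j(t) = -384·sin(4·t), tomamos 1 integral. La integral de la sacudida es la aceleración. Usando a(0) = 96, obtenemos a(t) = 96·cos(4·t). De la ecuación de la aceleración a(t) = 96·cos(4·t), sustituimos t = -pi/4 para obtener a = -96.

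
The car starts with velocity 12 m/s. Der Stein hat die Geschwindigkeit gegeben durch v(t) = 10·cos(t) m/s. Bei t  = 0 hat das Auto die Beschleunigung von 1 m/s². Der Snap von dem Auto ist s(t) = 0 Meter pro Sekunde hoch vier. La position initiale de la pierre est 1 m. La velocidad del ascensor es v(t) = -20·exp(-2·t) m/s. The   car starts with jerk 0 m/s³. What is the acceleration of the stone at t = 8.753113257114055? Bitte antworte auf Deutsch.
Wir müssen unsere Gleichung für die Geschwindigkeit v(t) = 10·cos(t) 1-mal ableiten. Die Ableitung von der Geschwindigkeit ergibt die Beschleunigung: a(t) = -10·sin(t). Aus der Gleichung für die Beschleunigung a(t) = -10·sin(t), setzen wir t = 8.753113257114055 ein und erhalten a = -6.22289956776343.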